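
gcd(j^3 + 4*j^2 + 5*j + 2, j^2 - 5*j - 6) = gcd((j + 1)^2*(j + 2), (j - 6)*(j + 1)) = j + 1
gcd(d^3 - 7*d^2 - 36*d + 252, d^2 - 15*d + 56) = d - 7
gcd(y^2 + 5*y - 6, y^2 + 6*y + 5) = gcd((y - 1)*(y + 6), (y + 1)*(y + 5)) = 1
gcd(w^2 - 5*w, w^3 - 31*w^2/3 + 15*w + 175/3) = w - 5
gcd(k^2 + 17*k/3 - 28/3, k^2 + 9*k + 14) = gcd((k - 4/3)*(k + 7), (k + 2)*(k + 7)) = k + 7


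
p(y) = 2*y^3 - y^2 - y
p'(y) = 6*y^2 - 2*y - 1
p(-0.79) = -0.82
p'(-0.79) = 4.32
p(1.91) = 8.38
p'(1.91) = 17.07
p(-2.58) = -38.42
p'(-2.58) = 44.10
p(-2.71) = -44.44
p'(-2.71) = 48.48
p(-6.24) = -518.64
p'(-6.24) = 245.11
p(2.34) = 17.81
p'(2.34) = 27.17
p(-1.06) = -2.45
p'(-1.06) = 7.86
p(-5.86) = -430.94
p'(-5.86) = 216.76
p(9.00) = 1368.00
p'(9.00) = 467.00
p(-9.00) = -1530.00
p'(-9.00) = 503.00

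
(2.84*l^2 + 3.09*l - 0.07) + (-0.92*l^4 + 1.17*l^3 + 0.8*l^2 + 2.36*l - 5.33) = -0.92*l^4 + 1.17*l^3 + 3.64*l^2 + 5.45*l - 5.4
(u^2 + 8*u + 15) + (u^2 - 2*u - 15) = 2*u^2 + 6*u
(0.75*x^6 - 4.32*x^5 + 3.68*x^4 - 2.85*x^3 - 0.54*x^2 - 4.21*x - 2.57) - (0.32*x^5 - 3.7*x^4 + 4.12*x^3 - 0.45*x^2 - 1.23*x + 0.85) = 0.75*x^6 - 4.64*x^5 + 7.38*x^4 - 6.97*x^3 - 0.09*x^2 - 2.98*x - 3.42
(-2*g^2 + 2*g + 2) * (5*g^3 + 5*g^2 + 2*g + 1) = -10*g^5 + 16*g^3 + 12*g^2 + 6*g + 2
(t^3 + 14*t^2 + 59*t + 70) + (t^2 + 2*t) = t^3 + 15*t^2 + 61*t + 70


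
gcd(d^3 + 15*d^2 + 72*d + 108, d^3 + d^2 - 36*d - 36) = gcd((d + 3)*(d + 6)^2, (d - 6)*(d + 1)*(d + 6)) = d + 6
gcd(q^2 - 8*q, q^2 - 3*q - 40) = q - 8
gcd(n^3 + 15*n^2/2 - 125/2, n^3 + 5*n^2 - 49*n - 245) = n + 5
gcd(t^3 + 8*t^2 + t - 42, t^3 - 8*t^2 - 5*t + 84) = t + 3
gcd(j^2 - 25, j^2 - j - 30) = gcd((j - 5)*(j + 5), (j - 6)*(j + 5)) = j + 5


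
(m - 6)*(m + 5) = m^2 - m - 30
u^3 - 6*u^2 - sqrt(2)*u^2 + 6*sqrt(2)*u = u*(u - 6)*(u - sqrt(2))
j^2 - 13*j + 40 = (j - 8)*(j - 5)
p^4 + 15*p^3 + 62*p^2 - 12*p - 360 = (p - 2)*(p + 5)*(p + 6)^2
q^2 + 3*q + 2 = (q + 1)*(q + 2)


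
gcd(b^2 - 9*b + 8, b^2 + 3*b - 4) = b - 1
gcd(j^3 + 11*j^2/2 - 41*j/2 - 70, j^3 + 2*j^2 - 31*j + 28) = j^2 + 3*j - 28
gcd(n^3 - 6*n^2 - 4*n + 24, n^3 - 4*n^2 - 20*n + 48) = n^2 - 8*n + 12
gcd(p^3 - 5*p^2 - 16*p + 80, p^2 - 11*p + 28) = p - 4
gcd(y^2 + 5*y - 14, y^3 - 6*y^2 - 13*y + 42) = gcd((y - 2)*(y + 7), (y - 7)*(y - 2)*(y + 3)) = y - 2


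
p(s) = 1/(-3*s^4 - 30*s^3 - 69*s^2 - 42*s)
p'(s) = (12*s^3 + 90*s^2 + 138*s + 42)/(-3*s^4 - 30*s^3 - 69*s^2 - 42*s)^2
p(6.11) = -0.00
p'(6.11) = 0.00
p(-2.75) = 0.02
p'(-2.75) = 0.04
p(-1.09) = -0.63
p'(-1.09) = -6.80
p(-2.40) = 0.05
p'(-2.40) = 0.18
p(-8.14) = -0.00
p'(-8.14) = -0.00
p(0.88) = -0.01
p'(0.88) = 0.02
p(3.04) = -0.00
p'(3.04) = 0.00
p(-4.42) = 0.00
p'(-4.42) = 0.00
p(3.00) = 0.00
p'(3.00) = 0.00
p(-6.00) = 0.00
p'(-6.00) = 0.00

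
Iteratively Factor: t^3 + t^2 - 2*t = (t - 1)*(t^2 + 2*t) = (t - 1)*(t + 2)*(t)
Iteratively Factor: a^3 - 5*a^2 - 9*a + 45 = (a - 5)*(a^2 - 9) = (a - 5)*(a - 3)*(a + 3)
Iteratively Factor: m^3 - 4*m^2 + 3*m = (m)*(m^2 - 4*m + 3) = m*(m - 3)*(m - 1)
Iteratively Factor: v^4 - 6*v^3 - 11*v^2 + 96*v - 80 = (v - 5)*(v^3 - v^2 - 16*v + 16) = (v - 5)*(v - 4)*(v^2 + 3*v - 4) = (v - 5)*(v - 4)*(v - 1)*(v + 4)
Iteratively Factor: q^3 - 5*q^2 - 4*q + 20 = (q + 2)*(q^2 - 7*q + 10) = (q - 2)*(q + 2)*(q - 5)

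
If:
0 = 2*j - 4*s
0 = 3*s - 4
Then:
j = 8/3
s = 4/3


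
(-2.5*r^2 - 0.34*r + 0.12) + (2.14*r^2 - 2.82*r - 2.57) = -0.36*r^2 - 3.16*r - 2.45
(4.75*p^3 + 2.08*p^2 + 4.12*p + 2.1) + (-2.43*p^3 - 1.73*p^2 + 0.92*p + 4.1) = 2.32*p^3 + 0.35*p^2 + 5.04*p + 6.2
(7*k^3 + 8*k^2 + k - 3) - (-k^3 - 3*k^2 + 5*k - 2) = 8*k^3 + 11*k^2 - 4*k - 1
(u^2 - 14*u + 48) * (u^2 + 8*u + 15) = u^4 - 6*u^3 - 49*u^2 + 174*u + 720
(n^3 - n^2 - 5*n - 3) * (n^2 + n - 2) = n^5 - 8*n^3 - 6*n^2 + 7*n + 6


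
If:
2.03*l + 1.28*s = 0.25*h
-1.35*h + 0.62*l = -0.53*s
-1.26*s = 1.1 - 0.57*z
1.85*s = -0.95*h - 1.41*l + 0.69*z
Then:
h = -0.33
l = 1.86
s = -3.02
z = -4.74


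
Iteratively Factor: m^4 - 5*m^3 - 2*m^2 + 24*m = (m + 2)*(m^3 - 7*m^2 + 12*m) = m*(m + 2)*(m^2 - 7*m + 12) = m*(m - 4)*(m + 2)*(m - 3)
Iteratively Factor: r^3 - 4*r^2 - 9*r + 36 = (r - 3)*(r^2 - r - 12) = (r - 4)*(r - 3)*(r + 3)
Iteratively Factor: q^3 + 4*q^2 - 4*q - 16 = (q + 2)*(q^2 + 2*q - 8) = (q - 2)*(q + 2)*(q + 4)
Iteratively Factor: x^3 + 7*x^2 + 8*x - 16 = (x + 4)*(x^2 + 3*x - 4) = (x + 4)^2*(x - 1)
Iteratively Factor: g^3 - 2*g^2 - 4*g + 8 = (g + 2)*(g^2 - 4*g + 4) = (g - 2)*(g + 2)*(g - 2)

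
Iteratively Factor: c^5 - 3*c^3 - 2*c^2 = (c)*(c^4 - 3*c^2 - 2*c) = c*(c - 2)*(c^3 + 2*c^2 + c) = c*(c - 2)*(c + 1)*(c^2 + c) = c^2*(c - 2)*(c + 1)*(c + 1)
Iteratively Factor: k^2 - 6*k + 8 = (k - 2)*(k - 4)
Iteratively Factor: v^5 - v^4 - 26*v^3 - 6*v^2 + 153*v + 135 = (v + 3)*(v^4 - 4*v^3 - 14*v^2 + 36*v + 45) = (v - 5)*(v + 3)*(v^3 + v^2 - 9*v - 9) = (v - 5)*(v - 3)*(v + 3)*(v^2 + 4*v + 3) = (v - 5)*(v - 3)*(v + 1)*(v + 3)*(v + 3)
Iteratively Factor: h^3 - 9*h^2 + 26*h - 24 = (h - 4)*(h^2 - 5*h + 6) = (h - 4)*(h - 2)*(h - 3)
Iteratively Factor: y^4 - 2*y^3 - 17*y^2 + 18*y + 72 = (y + 2)*(y^3 - 4*y^2 - 9*y + 36) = (y - 3)*(y + 2)*(y^2 - y - 12) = (y - 3)*(y + 2)*(y + 3)*(y - 4)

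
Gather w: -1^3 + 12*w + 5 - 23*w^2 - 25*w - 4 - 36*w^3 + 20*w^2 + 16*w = -36*w^3 - 3*w^2 + 3*w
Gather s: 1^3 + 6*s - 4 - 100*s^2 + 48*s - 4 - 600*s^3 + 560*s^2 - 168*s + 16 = -600*s^3 + 460*s^2 - 114*s + 9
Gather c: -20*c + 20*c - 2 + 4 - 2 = 0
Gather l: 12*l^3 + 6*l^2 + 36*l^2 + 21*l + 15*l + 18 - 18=12*l^3 + 42*l^2 + 36*l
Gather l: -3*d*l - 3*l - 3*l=l*(-3*d - 6)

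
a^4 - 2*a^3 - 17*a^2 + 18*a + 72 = (a - 4)*(a - 3)*(a + 2)*(a + 3)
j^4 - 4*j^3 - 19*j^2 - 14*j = j*(j - 7)*(j + 1)*(j + 2)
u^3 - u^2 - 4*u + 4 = (u - 2)*(u - 1)*(u + 2)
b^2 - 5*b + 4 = (b - 4)*(b - 1)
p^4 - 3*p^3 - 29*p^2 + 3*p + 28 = (p - 7)*(p - 1)*(p + 1)*(p + 4)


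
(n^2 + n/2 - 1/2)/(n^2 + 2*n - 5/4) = 2*(n + 1)/(2*n + 5)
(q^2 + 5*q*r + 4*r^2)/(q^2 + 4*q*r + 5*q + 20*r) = (q + r)/(q + 5)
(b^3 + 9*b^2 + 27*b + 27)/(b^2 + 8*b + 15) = (b^2 + 6*b + 9)/(b + 5)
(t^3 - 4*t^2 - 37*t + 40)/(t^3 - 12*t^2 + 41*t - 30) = (t^2 - 3*t - 40)/(t^2 - 11*t + 30)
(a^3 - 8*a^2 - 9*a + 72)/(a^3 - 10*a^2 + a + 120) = (a - 3)/(a - 5)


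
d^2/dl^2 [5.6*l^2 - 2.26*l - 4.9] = 11.2000000000000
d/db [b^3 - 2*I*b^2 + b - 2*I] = 3*b^2 - 4*I*b + 1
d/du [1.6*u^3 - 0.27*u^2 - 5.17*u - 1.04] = 4.8*u^2 - 0.54*u - 5.17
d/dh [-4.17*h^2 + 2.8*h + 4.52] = 2.8 - 8.34*h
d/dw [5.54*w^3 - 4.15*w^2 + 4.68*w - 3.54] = 16.62*w^2 - 8.3*w + 4.68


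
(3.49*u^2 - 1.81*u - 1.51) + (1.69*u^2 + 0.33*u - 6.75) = 5.18*u^2 - 1.48*u - 8.26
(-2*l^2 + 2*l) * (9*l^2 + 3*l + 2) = -18*l^4 + 12*l^3 + 2*l^2 + 4*l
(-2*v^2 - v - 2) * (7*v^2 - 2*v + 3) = -14*v^4 - 3*v^3 - 18*v^2 + v - 6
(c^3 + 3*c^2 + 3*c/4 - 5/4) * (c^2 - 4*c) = c^5 - c^4 - 45*c^3/4 - 17*c^2/4 + 5*c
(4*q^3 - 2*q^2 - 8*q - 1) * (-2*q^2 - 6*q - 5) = -8*q^5 - 20*q^4 + 8*q^3 + 60*q^2 + 46*q + 5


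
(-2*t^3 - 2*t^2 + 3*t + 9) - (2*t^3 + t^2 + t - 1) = -4*t^3 - 3*t^2 + 2*t + 10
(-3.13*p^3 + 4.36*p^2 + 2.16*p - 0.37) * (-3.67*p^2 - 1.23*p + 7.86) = 11.4871*p^5 - 12.1513*p^4 - 37.8918*p^3 + 32.9707*p^2 + 17.4327*p - 2.9082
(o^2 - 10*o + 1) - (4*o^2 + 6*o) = -3*o^2 - 16*o + 1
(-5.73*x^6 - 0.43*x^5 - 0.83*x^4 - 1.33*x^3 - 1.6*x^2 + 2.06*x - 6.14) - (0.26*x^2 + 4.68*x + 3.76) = -5.73*x^6 - 0.43*x^5 - 0.83*x^4 - 1.33*x^3 - 1.86*x^2 - 2.62*x - 9.9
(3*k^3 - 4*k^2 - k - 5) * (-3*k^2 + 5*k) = -9*k^5 + 27*k^4 - 17*k^3 + 10*k^2 - 25*k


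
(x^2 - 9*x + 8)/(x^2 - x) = (x - 8)/x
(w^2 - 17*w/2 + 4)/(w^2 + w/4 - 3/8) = 4*(w - 8)/(4*w + 3)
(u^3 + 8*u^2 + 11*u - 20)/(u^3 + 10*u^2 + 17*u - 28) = (u + 5)/(u + 7)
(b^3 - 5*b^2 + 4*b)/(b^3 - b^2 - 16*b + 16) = b/(b + 4)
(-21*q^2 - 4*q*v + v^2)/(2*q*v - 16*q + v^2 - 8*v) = (-21*q^2 - 4*q*v + v^2)/(2*q*v - 16*q + v^2 - 8*v)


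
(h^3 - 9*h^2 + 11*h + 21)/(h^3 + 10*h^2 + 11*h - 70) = (h^3 - 9*h^2 + 11*h + 21)/(h^3 + 10*h^2 + 11*h - 70)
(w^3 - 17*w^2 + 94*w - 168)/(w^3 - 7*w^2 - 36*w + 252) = (w - 4)/(w + 6)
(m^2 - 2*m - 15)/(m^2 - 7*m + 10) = (m + 3)/(m - 2)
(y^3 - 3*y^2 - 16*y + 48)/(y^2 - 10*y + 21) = (y^2 - 16)/(y - 7)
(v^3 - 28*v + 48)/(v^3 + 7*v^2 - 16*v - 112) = (v^2 + 4*v - 12)/(v^2 + 11*v + 28)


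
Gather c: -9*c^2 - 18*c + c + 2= -9*c^2 - 17*c + 2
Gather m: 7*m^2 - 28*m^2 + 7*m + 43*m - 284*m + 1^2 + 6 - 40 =-21*m^2 - 234*m - 33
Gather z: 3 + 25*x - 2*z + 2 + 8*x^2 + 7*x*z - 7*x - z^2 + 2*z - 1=8*x^2 + 7*x*z + 18*x - z^2 + 4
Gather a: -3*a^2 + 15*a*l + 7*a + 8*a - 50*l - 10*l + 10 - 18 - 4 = -3*a^2 + a*(15*l + 15) - 60*l - 12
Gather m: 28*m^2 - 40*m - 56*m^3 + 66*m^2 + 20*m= -56*m^3 + 94*m^2 - 20*m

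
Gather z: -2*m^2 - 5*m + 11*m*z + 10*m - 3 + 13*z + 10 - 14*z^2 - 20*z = -2*m^2 + 5*m - 14*z^2 + z*(11*m - 7) + 7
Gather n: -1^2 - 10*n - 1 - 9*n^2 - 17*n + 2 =-9*n^2 - 27*n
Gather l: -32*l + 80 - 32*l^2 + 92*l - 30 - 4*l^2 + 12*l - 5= -36*l^2 + 72*l + 45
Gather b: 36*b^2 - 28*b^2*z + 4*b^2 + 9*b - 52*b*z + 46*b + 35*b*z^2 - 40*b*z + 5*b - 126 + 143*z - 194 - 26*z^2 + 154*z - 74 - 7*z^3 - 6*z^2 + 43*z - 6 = b^2*(40 - 28*z) + b*(35*z^2 - 92*z + 60) - 7*z^3 - 32*z^2 + 340*z - 400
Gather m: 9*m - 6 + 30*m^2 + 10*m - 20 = 30*m^2 + 19*m - 26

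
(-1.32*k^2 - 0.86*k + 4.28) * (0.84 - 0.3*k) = 0.396*k^3 - 0.8508*k^2 - 2.0064*k + 3.5952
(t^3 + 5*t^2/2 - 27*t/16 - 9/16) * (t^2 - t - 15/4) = t^5 + 3*t^4/2 - 127*t^3/16 - 33*t^2/4 + 441*t/64 + 135/64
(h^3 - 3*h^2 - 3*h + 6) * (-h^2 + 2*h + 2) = -h^5 + 5*h^4 - h^3 - 18*h^2 + 6*h + 12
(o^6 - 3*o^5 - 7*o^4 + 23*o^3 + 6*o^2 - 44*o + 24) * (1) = o^6 - 3*o^5 - 7*o^4 + 23*o^3 + 6*o^2 - 44*o + 24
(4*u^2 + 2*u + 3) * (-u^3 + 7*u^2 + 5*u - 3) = -4*u^5 + 26*u^4 + 31*u^3 + 19*u^2 + 9*u - 9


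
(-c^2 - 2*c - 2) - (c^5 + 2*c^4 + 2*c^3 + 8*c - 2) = -c^5 - 2*c^4 - 2*c^3 - c^2 - 10*c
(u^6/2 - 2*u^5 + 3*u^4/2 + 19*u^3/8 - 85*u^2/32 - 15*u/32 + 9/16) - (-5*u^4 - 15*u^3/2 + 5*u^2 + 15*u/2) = u^6/2 - 2*u^5 + 13*u^4/2 + 79*u^3/8 - 245*u^2/32 - 255*u/32 + 9/16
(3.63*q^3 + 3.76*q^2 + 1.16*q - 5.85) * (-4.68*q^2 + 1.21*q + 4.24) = -16.9884*q^5 - 13.2045*q^4 + 14.512*q^3 + 44.724*q^2 - 2.1601*q - 24.804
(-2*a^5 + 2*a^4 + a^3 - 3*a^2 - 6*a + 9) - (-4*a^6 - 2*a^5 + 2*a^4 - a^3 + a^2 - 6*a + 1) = 4*a^6 + 2*a^3 - 4*a^2 + 8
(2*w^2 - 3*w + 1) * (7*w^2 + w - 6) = 14*w^4 - 19*w^3 - 8*w^2 + 19*w - 6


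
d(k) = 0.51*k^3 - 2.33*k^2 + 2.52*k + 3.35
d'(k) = 1.53*k^2 - 4.66*k + 2.52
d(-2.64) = -28.93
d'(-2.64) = 25.49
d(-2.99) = -38.65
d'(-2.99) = 30.13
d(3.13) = 4.05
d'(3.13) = 2.92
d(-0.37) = 2.07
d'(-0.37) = 4.45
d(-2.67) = -29.70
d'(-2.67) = 25.87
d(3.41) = 5.07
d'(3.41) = 4.42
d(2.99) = 3.69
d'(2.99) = 2.26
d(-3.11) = -42.36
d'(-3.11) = 31.81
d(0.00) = 3.35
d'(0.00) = 2.52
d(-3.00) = -38.95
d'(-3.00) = 30.27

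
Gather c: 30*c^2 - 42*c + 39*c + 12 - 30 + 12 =30*c^2 - 3*c - 6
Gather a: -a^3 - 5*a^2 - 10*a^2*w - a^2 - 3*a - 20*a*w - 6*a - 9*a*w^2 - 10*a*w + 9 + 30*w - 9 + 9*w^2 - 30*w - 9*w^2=-a^3 + a^2*(-10*w - 6) + a*(-9*w^2 - 30*w - 9)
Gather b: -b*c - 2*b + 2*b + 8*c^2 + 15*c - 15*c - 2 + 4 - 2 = -b*c + 8*c^2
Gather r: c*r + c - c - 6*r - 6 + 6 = r*(c - 6)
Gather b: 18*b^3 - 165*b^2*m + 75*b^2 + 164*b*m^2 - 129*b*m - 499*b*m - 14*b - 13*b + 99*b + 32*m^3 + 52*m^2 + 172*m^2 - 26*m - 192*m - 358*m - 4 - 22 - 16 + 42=18*b^3 + b^2*(75 - 165*m) + b*(164*m^2 - 628*m + 72) + 32*m^3 + 224*m^2 - 576*m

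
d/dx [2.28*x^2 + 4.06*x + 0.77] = 4.56*x + 4.06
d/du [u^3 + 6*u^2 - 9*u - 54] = 3*u^2 + 12*u - 9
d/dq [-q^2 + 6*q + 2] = 6 - 2*q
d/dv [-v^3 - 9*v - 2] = -3*v^2 - 9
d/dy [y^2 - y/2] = 2*y - 1/2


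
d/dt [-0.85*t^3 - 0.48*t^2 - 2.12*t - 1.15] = -2.55*t^2 - 0.96*t - 2.12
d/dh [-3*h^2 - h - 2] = -6*h - 1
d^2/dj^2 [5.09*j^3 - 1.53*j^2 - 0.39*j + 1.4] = 30.54*j - 3.06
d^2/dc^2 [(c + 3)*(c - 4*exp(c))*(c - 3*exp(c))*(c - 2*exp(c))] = -9*c^3*exp(c) + 104*c^2*exp(2*c) - 81*c^2*exp(c) + 12*c^2 - 216*c*exp(3*c) + 520*c*exp(2*c) - 162*c*exp(c) + 18*c - 792*exp(3*c) + 364*exp(2*c) - 54*exp(c)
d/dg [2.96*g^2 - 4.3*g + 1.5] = 5.92*g - 4.3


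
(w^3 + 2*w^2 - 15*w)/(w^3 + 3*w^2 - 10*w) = (w - 3)/(w - 2)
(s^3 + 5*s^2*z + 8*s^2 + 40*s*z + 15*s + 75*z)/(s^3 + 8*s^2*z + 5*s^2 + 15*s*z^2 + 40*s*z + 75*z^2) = (s + 3)/(s + 3*z)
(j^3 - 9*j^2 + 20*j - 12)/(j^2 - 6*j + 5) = (j^2 - 8*j + 12)/(j - 5)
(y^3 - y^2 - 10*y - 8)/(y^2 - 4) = (y^2 - 3*y - 4)/(y - 2)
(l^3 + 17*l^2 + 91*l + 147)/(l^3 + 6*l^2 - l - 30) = (l^2 + 14*l + 49)/(l^2 + 3*l - 10)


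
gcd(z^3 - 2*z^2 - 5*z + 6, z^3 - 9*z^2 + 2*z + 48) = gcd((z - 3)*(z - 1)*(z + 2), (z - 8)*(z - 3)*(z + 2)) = z^2 - z - 6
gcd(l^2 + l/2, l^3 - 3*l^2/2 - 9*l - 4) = l + 1/2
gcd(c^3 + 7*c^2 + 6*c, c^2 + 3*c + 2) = c + 1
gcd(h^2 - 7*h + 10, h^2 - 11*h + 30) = h - 5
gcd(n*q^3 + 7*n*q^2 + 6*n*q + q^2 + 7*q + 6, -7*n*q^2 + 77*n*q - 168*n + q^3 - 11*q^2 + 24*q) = 1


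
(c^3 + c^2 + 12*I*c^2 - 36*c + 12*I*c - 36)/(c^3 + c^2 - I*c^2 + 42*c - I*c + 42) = (c + 6*I)/(c - 7*I)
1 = 1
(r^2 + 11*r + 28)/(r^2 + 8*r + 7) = (r + 4)/(r + 1)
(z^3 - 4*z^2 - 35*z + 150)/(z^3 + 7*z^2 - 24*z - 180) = (z - 5)/(z + 6)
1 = 1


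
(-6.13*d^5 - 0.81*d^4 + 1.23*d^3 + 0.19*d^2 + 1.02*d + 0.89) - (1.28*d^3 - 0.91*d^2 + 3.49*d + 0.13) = -6.13*d^5 - 0.81*d^4 - 0.05*d^3 + 1.1*d^2 - 2.47*d + 0.76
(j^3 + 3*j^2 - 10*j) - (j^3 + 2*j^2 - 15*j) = j^2 + 5*j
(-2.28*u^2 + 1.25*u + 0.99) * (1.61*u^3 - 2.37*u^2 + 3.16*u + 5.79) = -3.6708*u^5 + 7.4161*u^4 - 8.5734*u^3 - 11.5975*u^2 + 10.3659*u + 5.7321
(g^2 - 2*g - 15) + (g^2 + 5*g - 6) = 2*g^2 + 3*g - 21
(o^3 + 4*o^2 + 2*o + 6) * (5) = 5*o^3 + 20*o^2 + 10*o + 30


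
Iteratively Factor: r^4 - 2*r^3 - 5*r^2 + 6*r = (r + 2)*(r^3 - 4*r^2 + 3*r) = r*(r + 2)*(r^2 - 4*r + 3) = r*(r - 1)*(r + 2)*(r - 3)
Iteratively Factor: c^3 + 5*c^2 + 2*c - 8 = (c + 2)*(c^2 + 3*c - 4) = (c - 1)*(c + 2)*(c + 4)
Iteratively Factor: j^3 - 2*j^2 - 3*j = (j)*(j^2 - 2*j - 3) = j*(j + 1)*(j - 3)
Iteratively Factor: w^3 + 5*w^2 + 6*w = (w)*(w^2 + 5*w + 6) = w*(w + 2)*(w + 3)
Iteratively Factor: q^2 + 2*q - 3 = (q + 3)*(q - 1)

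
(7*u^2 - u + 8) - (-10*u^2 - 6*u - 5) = 17*u^2 + 5*u + 13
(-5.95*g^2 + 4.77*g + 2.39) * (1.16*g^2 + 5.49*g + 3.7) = -6.902*g^4 - 27.1323*g^3 + 6.9447*g^2 + 30.7701*g + 8.843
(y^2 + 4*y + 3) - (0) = y^2 + 4*y + 3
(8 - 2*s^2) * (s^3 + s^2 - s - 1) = -2*s^5 - 2*s^4 + 10*s^3 + 10*s^2 - 8*s - 8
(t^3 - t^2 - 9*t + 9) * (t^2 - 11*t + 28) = t^5 - 12*t^4 + 30*t^3 + 80*t^2 - 351*t + 252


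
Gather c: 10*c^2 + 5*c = 10*c^2 + 5*c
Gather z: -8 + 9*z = 9*z - 8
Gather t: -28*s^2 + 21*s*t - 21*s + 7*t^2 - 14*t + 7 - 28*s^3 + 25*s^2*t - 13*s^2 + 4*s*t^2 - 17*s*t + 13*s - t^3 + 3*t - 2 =-28*s^3 - 41*s^2 - 8*s - t^3 + t^2*(4*s + 7) + t*(25*s^2 + 4*s - 11) + 5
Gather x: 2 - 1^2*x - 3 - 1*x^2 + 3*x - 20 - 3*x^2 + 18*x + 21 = -4*x^2 + 20*x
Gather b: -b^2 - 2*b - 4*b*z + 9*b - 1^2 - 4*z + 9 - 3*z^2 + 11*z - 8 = -b^2 + b*(7 - 4*z) - 3*z^2 + 7*z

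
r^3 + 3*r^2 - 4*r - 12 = (r - 2)*(r + 2)*(r + 3)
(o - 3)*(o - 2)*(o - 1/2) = o^3 - 11*o^2/2 + 17*o/2 - 3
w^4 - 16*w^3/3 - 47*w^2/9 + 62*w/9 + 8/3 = (w - 6)*(w - 1)*(w + 1/3)*(w + 4/3)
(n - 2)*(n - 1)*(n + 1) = n^3 - 2*n^2 - n + 2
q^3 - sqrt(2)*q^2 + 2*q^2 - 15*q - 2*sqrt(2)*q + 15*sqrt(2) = (q - 3)*(q + 5)*(q - sqrt(2))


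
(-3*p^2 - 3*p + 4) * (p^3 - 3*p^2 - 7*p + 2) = -3*p^5 + 6*p^4 + 34*p^3 + 3*p^2 - 34*p + 8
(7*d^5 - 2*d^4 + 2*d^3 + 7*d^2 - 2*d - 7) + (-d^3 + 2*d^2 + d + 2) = 7*d^5 - 2*d^4 + d^3 + 9*d^2 - d - 5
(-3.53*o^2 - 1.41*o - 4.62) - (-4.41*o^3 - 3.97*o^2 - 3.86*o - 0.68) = 4.41*o^3 + 0.44*o^2 + 2.45*o - 3.94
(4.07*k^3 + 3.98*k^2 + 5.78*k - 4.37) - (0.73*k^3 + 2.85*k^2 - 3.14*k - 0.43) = 3.34*k^3 + 1.13*k^2 + 8.92*k - 3.94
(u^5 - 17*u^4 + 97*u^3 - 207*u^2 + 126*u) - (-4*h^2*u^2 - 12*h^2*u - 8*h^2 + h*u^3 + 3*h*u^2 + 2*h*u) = 4*h^2*u^2 + 12*h^2*u + 8*h^2 - h*u^3 - 3*h*u^2 - 2*h*u + u^5 - 17*u^4 + 97*u^3 - 207*u^2 + 126*u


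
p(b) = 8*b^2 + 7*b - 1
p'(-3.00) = -41.00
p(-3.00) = 50.00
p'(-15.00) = -233.00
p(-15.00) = 1694.00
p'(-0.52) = -1.32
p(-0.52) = -2.48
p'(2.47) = 46.52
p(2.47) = 65.10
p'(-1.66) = -19.56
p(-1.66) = 9.42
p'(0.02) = 7.32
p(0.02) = -0.86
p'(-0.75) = -5.00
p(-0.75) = -1.75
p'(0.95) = 22.20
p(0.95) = 12.87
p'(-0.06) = 6.04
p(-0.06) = -1.39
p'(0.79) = 19.64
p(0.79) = 9.52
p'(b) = 16*b + 7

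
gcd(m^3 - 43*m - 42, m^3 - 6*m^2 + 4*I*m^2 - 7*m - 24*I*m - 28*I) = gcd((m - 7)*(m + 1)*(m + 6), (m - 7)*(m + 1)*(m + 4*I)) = m^2 - 6*m - 7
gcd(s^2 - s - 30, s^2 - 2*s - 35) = s + 5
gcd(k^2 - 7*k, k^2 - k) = k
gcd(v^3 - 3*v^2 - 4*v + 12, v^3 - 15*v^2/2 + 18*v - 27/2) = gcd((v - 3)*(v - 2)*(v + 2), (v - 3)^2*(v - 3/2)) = v - 3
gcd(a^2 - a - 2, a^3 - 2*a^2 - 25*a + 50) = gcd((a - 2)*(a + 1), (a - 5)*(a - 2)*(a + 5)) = a - 2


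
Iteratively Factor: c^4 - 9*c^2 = (c)*(c^3 - 9*c) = c*(c + 3)*(c^2 - 3*c) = c^2*(c + 3)*(c - 3)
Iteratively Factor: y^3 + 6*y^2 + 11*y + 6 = (y + 2)*(y^2 + 4*y + 3) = (y + 2)*(y + 3)*(y + 1)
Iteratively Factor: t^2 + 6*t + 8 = (t + 2)*(t + 4)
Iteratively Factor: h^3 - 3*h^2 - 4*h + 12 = (h - 3)*(h^2 - 4) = (h - 3)*(h - 2)*(h + 2)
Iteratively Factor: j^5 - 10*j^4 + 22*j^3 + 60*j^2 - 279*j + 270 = (j - 3)*(j^4 - 7*j^3 + j^2 + 63*j - 90) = (j - 5)*(j - 3)*(j^3 - 2*j^2 - 9*j + 18) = (j - 5)*(j - 3)*(j + 3)*(j^2 - 5*j + 6) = (j - 5)*(j - 3)^2*(j + 3)*(j - 2)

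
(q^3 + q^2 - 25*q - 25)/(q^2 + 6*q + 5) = q - 5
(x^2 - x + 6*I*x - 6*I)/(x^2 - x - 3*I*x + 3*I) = (x + 6*I)/(x - 3*I)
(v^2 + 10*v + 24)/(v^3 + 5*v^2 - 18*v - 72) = (v + 4)/(v^2 - v - 12)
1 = 1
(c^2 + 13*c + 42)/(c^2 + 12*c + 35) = (c + 6)/(c + 5)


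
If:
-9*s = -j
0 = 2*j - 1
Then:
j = 1/2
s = 1/18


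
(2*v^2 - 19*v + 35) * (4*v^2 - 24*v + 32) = 8*v^4 - 124*v^3 + 660*v^2 - 1448*v + 1120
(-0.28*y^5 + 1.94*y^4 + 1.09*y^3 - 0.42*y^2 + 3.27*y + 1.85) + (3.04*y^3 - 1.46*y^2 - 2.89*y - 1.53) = -0.28*y^5 + 1.94*y^4 + 4.13*y^3 - 1.88*y^2 + 0.38*y + 0.32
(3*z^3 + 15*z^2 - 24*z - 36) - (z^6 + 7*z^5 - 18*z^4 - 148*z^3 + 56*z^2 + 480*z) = -z^6 - 7*z^5 + 18*z^4 + 151*z^3 - 41*z^2 - 504*z - 36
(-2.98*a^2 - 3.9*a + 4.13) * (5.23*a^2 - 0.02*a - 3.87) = -15.5854*a^4 - 20.3374*a^3 + 33.2105*a^2 + 15.0104*a - 15.9831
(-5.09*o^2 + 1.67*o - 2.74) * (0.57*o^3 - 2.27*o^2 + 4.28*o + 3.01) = -2.9013*o^5 + 12.5062*o^4 - 27.1379*o^3 - 1.9535*o^2 - 6.7005*o - 8.2474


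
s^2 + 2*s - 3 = (s - 1)*(s + 3)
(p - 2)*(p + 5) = p^2 + 3*p - 10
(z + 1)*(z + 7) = z^2 + 8*z + 7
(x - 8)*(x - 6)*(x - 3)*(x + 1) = x^4 - 16*x^3 + 73*x^2 - 54*x - 144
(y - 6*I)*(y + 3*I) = y^2 - 3*I*y + 18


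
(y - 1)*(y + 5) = y^2 + 4*y - 5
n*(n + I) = n^2 + I*n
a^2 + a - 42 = (a - 6)*(a + 7)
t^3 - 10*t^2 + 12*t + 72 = (t - 6)^2*(t + 2)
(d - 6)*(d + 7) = d^2 + d - 42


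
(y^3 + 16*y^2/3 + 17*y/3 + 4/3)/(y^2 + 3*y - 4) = (3*y^2 + 4*y + 1)/(3*(y - 1))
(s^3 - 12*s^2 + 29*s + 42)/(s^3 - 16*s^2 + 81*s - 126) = (s + 1)/(s - 3)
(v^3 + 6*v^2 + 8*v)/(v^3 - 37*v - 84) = v*(v + 2)/(v^2 - 4*v - 21)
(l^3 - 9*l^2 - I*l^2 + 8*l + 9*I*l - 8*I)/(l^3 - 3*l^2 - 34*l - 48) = (l^2 - l*(1 + I) + I)/(l^2 + 5*l + 6)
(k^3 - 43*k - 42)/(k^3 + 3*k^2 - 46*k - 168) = (k + 1)/(k + 4)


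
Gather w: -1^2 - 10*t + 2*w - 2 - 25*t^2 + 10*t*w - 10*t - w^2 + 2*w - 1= -25*t^2 - 20*t - w^2 + w*(10*t + 4) - 4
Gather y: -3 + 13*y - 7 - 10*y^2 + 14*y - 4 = -10*y^2 + 27*y - 14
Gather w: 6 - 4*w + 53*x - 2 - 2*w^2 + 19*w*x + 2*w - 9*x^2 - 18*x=-2*w^2 + w*(19*x - 2) - 9*x^2 + 35*x + 4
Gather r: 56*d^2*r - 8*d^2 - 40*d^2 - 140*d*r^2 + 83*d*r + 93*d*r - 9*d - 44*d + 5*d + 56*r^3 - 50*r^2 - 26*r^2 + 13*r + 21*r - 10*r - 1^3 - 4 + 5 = -48*d^2 - 48*d + 56*r^3 + r^2*(-140*d - 76) + r*(56*d^2 + 176*d + 24)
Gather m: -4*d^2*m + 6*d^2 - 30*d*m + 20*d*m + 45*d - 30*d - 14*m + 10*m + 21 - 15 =6*d^2 + 15*d + m*(-4*d^2 - 10*d - 4) + 6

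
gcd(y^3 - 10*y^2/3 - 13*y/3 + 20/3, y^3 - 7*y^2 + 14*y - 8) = y^2 - 5*y + 4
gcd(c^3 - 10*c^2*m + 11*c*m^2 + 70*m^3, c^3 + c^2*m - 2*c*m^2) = c + 2*m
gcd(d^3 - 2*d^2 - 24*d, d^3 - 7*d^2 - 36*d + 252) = d - 6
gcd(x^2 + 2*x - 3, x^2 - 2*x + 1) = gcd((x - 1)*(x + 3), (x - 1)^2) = x - 1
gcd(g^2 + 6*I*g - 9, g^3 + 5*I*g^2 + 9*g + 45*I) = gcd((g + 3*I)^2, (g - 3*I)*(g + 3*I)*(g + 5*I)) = g + 3*I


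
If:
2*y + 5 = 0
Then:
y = -5/2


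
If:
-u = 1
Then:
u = -1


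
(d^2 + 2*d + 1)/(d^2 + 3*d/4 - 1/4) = 4*(d + 1)/(4*d - 1)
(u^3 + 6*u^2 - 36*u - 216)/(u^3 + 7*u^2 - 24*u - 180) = (u - 6)/(u - 5)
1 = 1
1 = 1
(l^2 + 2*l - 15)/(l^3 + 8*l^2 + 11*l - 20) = (l - 3)/(l^2 + 3*l - 4)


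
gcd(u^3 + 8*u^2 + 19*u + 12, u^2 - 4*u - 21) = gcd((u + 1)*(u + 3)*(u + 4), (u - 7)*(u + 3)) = u + 3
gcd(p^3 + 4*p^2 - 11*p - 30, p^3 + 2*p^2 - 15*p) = p^2 + 2*p - 15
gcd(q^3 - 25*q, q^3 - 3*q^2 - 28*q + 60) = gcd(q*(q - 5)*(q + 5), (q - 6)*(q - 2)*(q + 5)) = q + 5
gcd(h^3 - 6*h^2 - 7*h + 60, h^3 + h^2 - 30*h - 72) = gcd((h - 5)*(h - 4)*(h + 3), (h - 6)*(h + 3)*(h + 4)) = h + 3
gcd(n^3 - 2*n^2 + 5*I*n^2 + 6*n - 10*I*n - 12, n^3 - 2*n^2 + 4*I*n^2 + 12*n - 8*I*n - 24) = n^2 + n*(-2 + 6*I) - 12*I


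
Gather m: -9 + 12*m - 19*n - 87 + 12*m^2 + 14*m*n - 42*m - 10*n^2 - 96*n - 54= 12*m^2 + m*(14*n - 30) - 10*n^2 - 115*n - 150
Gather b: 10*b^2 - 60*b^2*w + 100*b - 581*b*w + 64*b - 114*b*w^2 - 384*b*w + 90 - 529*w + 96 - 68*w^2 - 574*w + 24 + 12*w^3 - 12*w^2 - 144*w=b^2*(10 - 60*w) + b*(-114*w^2 - 965*w + 164) + 12*w^3 - 80*w^2 - 1247*w + 210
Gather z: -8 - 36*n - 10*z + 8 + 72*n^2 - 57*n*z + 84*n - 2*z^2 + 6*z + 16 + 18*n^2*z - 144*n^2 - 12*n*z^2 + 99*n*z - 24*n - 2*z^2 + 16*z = -72*n^2 + 24*n + z^2*(-12*n - 4) + z*(18*n^2 + 42*n + 12) + 16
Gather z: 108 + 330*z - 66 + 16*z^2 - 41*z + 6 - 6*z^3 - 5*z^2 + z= -6*z^3 + 11*z^2 + 290*z + 48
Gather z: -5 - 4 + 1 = -8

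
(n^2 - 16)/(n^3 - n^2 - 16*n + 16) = 1/(n - 1)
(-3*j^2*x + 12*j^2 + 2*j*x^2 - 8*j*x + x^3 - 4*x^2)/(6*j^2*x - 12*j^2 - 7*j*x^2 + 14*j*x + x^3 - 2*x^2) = (3*j*x - 12*j + x^2 - 4*x)/(-6*j*x + 12*j + x^2 - 2*x)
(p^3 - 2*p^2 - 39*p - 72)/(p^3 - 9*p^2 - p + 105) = (p^2 - 5*p - 24)/(p^2 - 12*p + 35)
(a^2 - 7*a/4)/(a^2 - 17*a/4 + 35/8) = 2*a/(2*a - 5)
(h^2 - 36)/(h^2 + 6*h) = (h - 6)/h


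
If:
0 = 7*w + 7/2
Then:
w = -1/2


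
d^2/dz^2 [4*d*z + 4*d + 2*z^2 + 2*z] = 4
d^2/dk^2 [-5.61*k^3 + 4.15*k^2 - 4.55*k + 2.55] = 8.3 - 33.66*k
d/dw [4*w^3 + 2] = 12*w^2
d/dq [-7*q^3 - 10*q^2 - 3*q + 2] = -21*q^2 - 20*q - 3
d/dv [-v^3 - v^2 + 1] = v*(-3*v - 2)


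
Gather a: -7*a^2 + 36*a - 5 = -7*a^2 + 36*a - 5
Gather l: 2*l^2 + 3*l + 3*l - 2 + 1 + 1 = 2*l^2 + 6*l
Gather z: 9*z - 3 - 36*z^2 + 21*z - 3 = -36*z^2 + 30*z - 6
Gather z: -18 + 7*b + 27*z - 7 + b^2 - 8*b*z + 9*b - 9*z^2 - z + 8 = b^2 + 16*b - 9*z^2 + z*(26 - 8*b) - 17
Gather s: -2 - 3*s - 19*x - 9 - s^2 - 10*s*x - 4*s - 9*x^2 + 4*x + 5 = -s^2 + s*(-10*x - 7) - 9*x^2 - 15*x - 6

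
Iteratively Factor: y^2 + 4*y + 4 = (y + 2)*(y + 2)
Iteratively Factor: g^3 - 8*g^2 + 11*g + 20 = (g + 1)*(g^2 - 9*g + 20) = (g - 4)*(g + 1)*(g - 5)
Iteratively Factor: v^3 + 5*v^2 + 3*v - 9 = (v + 3)*(v^2 + 2*v - 3) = (v + 3)^2*(v - 1)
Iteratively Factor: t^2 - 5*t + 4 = (t - 1)*(t - 4)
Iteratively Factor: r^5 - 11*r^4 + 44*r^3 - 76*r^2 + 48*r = (r)*(r^4 - 11*r^3 + 44*r^2 - 76*r + 48) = r*(r - 2)*(r^3 - 9*r^2 + 26*r - 24) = r*(r - 4)*(r - 2)*(r^2 - 5*r + 6) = r*(r - 4)*(r - 3)*(r - 2)*(r - 2)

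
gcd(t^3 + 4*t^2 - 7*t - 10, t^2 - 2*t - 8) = 1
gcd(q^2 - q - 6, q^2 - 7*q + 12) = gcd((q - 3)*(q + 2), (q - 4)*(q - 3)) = q - 3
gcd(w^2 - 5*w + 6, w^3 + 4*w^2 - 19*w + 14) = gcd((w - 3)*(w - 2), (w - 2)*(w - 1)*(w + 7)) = w - 2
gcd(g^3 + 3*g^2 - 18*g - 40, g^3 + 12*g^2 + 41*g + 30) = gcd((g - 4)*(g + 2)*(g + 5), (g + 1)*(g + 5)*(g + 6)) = g + 5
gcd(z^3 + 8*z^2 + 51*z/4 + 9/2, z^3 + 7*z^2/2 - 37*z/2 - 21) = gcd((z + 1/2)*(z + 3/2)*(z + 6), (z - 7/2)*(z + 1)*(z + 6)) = z + 6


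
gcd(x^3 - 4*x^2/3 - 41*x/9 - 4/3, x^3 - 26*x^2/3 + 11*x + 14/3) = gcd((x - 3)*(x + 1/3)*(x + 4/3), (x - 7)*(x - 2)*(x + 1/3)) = x + 1/3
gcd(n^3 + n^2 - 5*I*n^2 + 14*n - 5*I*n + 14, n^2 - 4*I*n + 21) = n - 7*I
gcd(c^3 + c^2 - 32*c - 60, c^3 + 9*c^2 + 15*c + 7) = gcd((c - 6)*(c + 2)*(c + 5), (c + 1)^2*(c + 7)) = 1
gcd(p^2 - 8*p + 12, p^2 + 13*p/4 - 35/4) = 1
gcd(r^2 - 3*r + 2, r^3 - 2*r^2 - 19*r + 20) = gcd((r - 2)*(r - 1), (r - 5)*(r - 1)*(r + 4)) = r - 1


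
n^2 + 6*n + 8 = (n + 2)*(n + 4)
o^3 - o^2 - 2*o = o*(o - 2)*(o + 1)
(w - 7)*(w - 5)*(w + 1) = w^3 - 11*w^2 + 23*w + 35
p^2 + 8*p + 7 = (p + 1)*(p + 7)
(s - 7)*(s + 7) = s^2 - 49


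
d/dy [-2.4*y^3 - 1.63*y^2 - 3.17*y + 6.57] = -7.2*y^2 - 3.26*y - 3.17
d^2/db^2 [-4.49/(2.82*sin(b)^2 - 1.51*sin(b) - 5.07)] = (-142.825104*sin(b)^4 + 57.357954*sin(b)^3 - 52.781297*sin(b)^2 - 80.341815*sin(b) + 148.86595)/(-2.82*sin(b)^2 + 1.51*sin(b) + 5.07)^3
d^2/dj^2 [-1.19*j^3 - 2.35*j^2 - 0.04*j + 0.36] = -7.14*j - 4.7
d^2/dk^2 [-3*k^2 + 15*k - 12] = -6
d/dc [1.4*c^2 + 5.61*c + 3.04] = 2.8*c + 5.61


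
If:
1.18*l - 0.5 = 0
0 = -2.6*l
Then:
No Solution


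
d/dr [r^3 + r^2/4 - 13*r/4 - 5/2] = 3*r^2 + r/2 - 13/4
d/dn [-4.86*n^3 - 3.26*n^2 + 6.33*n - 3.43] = -14.58*n^2 - 6.52*n + 6.33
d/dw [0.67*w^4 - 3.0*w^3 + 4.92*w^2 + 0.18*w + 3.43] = 2.68*w^3 - 9.0*w^2 + 9.84*w + 0.18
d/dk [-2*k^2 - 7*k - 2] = -4*k - 7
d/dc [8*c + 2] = 8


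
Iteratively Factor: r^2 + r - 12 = (r - 3)*(r + 4)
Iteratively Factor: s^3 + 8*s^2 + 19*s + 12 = (s + 3)*(s^2 + 5*s + 4) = (s + 3)*(s + 4)*(s + 1)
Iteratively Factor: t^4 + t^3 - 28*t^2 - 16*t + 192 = (t - 4)*(t^3 + 5*t^2 - 8*t - 48) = (t - 4)*(t + 4)*(t^2 + t - 12) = (t - 4)*(t + 4)^2*(t - 3)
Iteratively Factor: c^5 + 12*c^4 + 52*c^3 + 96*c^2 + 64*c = (c + 4)*(c^4 + 8*c^3 + 20*c^2 + 16*c) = (c + 2)*(c + 4)*(c^3 + 6*c^2 + 8*c) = (c + 2)^2*(c + 4)*(c^2 + 4*c) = (c + 2)^2*(c + 4)^2*(c)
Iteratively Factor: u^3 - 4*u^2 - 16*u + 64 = (u + 4)*(u^2 - 8*u + 16) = (u - 4)*(u + 4)*(u - 4)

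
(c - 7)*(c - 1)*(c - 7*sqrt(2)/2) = c^3 - 8*c^2 - 7*sqrt(2)*c^2/2 + 7*c + 28*sqrt(2)*c - 49*sqrt(2)/2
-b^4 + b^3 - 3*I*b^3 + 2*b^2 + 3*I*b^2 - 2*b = b*(b + 2*I)*(-I*b + 1)*(-I*b + I)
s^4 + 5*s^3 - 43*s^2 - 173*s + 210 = (s - 6)*(s - 1)*(s + 5)*(s + 7)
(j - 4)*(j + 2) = j^2 - 2*j - 8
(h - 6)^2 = h^2 - 12*h + 36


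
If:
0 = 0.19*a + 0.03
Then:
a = -0.16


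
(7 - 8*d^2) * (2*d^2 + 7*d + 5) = -16*d^4 - 56*d^3 - 26*d^2 + 49*d + 35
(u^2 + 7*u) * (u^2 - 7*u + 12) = u^4 - 37*u^2 + 84*u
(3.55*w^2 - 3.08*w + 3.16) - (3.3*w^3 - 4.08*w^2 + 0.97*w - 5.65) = -3.3*w^3 + 7.63*w^2 - 4.05*w + 8.81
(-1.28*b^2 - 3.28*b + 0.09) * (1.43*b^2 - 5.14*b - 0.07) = -1.8304*b^4 + 1.8888*b^3 + 17.0775*b^2 - 0.233*b - 0.0063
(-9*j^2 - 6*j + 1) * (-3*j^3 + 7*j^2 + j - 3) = 27*j^5 - 45*j^4 - 54*j^3 + 28*j^2 + 19*j - 3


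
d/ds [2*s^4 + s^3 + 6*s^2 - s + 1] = 8*s^3 + 3*s^2 + 12*s - 1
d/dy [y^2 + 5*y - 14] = 2*y + 5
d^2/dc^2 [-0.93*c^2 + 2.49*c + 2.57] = -1.86000000000000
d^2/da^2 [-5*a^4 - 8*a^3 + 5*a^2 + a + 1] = -60*a^2 - 48*a + 10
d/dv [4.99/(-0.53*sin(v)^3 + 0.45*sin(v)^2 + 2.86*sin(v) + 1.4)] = (7.9341*sin(v)^2 - 4.491*sin(v) - 14.2714)*cos(v)/(-0.53*sin(v)^3 + 0.45*sin(v)^2 + 2.86*sin(v) + 1.4)^2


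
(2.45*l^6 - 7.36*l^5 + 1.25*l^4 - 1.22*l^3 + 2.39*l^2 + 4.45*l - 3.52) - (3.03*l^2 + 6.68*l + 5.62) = 2.45*l^6 - 7.36*l^5 + 1.25*l^4 - 1.22*l^3 - 0.64*l^2 - 2.23*l - 9.14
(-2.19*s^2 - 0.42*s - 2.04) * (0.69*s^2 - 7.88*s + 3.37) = -1.5111*s^4 + 16.9674*s^3 - 5.4783*s^2 + 14.6598*s - 6.8748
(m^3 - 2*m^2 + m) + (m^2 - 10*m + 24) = m^3 - m^2 - 9*m + 24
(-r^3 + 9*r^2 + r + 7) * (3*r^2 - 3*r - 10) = -3*r^5 + 30*r^4 - 14*r^3 - 72*r^2 - 31*r - 70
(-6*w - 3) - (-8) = 5 - 6*w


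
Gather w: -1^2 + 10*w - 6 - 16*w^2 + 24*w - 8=-16*w^2 + 34*w - 15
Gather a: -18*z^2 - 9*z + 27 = -18*z^2 - 9*z + 27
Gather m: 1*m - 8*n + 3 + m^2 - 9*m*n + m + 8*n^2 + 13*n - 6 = m^2 + m*(2 - 9*n) + 8*n^2 + 5*n - 3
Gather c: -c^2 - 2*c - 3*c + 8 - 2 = -c^2 - 5*c + 6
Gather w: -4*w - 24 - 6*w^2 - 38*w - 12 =-6*w^2 - 42*w - 36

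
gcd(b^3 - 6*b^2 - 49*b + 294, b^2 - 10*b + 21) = b - 7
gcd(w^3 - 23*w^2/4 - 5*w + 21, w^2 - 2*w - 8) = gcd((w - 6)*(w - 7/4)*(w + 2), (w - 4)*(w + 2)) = w + 2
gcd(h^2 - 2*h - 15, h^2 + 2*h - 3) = h + 3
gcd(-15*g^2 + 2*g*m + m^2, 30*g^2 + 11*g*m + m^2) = 5*g + m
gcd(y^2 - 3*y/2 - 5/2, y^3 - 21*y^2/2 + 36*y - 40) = y - 5/2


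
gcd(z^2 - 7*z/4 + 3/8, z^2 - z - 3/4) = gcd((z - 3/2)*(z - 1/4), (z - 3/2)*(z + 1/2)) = z - 3/2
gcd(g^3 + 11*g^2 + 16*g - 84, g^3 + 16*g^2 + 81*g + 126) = g^2 + 13*g + 42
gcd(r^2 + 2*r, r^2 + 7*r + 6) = 1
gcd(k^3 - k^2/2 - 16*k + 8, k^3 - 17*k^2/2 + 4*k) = k - 1/2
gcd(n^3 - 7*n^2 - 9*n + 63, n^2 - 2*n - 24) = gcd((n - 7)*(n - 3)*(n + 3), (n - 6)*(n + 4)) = 1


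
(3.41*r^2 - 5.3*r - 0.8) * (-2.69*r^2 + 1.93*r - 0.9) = -9.1729*r^4 + 20.8383*r^3 - 11.146*r^2 + 3.226*r + 0.72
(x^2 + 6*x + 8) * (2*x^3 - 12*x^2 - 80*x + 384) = 2*x^5 - 136*x^3 - 192*x^2 + 1664*x + 3072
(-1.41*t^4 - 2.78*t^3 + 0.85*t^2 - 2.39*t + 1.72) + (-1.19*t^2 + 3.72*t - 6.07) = -1.41*t^4 - 2.78*t^3 - 0.34*t^2 + 1.33*t - 4.35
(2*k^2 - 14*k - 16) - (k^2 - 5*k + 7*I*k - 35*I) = k^2 - 9*k - 7*I*k - 16 + 35*I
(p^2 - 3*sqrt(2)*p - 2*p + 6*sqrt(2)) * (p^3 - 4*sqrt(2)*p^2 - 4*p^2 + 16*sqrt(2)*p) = p^5 - 7*sqrt(2)*p^4 - 6*p^4 + 32*p^3 + 42*sqrt(2)*p^3 - 144*p^2 - 56*sqrt(2)*p^2 + 192*p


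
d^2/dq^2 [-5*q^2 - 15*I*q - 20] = -10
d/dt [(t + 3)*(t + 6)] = 2*t + 9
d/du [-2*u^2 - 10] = -4*u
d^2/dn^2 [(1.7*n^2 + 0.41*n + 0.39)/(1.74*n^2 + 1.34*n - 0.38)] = (-5.444808*n^3 + 13.828824*n^2 + 7.082496*n + 2.824808)/(5.268024*n^6 + 12.170952*n^5 + 5.921568*n^4 - 2.909944*n^3 - 1.293216*n^2 + 0.580488*n - 0.054872)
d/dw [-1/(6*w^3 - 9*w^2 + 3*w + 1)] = 3*(6*w^2 - 6*w + 1)/(6*w^3 - 9*w^2 + 3*w + 1)^2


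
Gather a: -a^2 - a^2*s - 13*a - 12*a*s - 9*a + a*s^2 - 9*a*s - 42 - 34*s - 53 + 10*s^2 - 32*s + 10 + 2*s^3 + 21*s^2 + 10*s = a^2*(-s - 1) + a*(s^2 - 21*s - 22) + 2*s^3 + 31*s^2 - 56*s - 85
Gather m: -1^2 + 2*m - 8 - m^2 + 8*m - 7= -m^2 + 10*m - 16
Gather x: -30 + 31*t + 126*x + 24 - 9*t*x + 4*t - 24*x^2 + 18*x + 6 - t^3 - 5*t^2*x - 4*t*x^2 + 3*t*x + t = -t^3 + 36*t + x^2*(-4*t - 24) + x*(-5*t^2 - 6*t + 144)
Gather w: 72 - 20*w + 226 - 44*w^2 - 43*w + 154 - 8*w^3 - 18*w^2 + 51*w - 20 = -8*w^3 - 62*w^2 - 12*w + 432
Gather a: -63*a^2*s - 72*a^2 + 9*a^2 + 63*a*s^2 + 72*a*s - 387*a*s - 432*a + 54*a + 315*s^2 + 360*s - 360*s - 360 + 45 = a^2*(-63*s - 63) + a*(63*s^2 - 315*s - 378) + 315*s^2 - 315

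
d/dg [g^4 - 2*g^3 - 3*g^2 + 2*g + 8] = 4*g^3 - 6*g^2 - 6*g + 2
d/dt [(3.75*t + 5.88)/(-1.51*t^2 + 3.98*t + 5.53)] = (5.6625*t^2 + 17.7576*t - 2.6649)/(2.2801*t^4 - 12.0196*t^3 - 0.860200000000001*t^2 + 44.0188*t + 30.5809)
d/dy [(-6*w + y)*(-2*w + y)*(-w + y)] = 20*w^2 - 18*w*y + 3*y^2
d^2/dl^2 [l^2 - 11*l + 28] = 2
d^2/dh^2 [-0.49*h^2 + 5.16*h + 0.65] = -0.980000000000000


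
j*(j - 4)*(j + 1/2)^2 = j^4 - 3*j^3 - 15*j^2/4 - j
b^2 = b^2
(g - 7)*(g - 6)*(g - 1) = g^3 - 14*g^2 + 55*g - 42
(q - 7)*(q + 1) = q^2 - 6*q - 7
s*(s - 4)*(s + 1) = s^3 - 3*s^2 - 4*s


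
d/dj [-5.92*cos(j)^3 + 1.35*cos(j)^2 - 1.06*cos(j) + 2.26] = (17.76*cos(j)^2 - 2.7*cos(j) + 1.06)*sin(j)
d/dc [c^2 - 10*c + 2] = 2*c - 10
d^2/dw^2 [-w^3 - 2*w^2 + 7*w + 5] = -6*w - 4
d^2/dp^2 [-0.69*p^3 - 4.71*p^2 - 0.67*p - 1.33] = -4.14*p - 9.42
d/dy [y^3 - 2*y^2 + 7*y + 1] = 3*y^2 - 4*y + 7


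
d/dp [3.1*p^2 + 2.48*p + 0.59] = 6.2*p + 2.48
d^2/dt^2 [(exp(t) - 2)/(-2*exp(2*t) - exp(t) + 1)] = (-4*exp(4*t) + 34*exp(3*t) + 17*exp(t) + 1)*exp(t)/(8*exp(6*t) + 12*exp(5*t) - 6*exp(4*t) - 11*exp(3*t) + 3*exp(2*t) + 3*exp(t) - 1)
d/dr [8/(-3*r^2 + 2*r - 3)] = 16*(3*r - 1)/(3*r^2 - 2*r + 3)^2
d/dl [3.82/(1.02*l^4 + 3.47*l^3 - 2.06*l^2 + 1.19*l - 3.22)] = (-15.5856*l^3 - 39.7662*l^2 + 15.7384*l - 4.5458)/(1.02*l^4 + 3.47*l^3 - 2.06*l^2 + 1.19*l - 3.22)^2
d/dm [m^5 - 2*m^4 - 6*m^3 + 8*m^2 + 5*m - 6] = 5*m^4 - 8*m^3 - 18*m^2 + 16*m + 5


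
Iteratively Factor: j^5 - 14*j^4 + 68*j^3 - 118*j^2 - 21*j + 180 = (j - 3)*(j^4 - 11*j^3 + 35*j^2 - 13*j - 60) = (j - 3)^2*(j^3 - 8*j^2 + 11*j + 20) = (j - 4)*(j - 3)^2*(j^2 - 4*j - 5) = (j - 5)*(j - 4)*(j - 3)^2*(j + 1)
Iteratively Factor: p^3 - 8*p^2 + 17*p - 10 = (p - 5)*(p^2 - 3*p + 2) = (p - 5)*(p - 1)*(p - 2)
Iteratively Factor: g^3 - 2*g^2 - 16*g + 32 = (g + 4)*(g^2 - 6*g + 8) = (g - 2)*(g + 4)*(g - 4)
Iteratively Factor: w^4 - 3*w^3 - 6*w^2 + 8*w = (w - 4)*(w^3 + w^2 - 2*w) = w*(w - 4)*(w^2 + w - 2) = w*(w - 4)*(w + 2)*(w - 1)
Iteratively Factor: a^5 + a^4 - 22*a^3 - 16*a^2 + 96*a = (a + 3)*(a^4 - 2*a^3 - 16*a^2 + 32*a) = (a - 2)*(a + 3)*(a^3 - 16*a) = (a - 4)*(a - 2)*(a + 3)*(a^2 + 4*a) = (a - 4)*(a - 2)*(a + 3)*(a + 4)*(a)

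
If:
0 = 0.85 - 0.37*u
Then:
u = 2.30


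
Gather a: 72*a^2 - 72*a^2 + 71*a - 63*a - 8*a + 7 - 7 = 0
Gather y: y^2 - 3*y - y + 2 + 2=y^2 - 4*y + 4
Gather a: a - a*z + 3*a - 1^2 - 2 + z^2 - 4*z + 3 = a*(4 - z) + z^2 - 4*z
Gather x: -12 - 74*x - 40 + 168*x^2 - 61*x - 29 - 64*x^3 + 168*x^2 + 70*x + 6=-64*x^3 + 336*x^2 - 65*x - 75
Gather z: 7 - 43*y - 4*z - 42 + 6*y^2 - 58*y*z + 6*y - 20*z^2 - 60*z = 6*y^2 - 37*y - 20*z^2 + z*(-58*y - 64) - 35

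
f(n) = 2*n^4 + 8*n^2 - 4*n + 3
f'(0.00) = -4.00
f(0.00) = 3.00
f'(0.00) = -4.00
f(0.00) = 3.00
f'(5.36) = 1313.69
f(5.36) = 1862.18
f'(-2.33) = -142.47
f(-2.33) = 114.70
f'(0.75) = 11.38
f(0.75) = 5.13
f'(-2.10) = -111.69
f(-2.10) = 85.58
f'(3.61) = 430.13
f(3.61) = 432.49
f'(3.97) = 560.09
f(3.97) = 610.02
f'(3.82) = 503.06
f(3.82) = 530.34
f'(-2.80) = -224.42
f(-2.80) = 199.85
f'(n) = 8*n^3 + 16*n - 4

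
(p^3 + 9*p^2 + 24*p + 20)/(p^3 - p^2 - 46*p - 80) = (p + 2)/(p - 8)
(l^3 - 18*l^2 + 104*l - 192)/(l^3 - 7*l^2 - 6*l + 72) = (l - 8)/(l + 3)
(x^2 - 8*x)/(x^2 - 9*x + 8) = x/(x - 1)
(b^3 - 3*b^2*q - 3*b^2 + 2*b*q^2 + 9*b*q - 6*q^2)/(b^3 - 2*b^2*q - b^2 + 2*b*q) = (b^2 - b*q - 3*b + 3*q)/(b*(b - 1))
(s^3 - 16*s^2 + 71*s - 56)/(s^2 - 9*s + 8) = s - 7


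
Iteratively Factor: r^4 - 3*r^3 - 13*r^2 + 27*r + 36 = (r - 4)*(r^3 + r^2 - 9*r - 9) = (r - 4)*(r - 3)*(r^2 + 4*r + 3) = (r - 4)*(r - 3)*(r + 3)*(r + 1)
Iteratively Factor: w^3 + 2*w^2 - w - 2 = (w + 1)*(w^2 + w - 2) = (w - 1)*(w + 1)*(w + 2)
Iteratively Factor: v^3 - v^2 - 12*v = (v - 4)*(v^2 + 3*v) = (v - 4)*(v + 3)*(v)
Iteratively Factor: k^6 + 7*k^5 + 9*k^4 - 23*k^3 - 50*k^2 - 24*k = (k - 2)*(k^5 + 9*k^4 + 27*k^3 + 31*k^2 + 12*k) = (k - 2)*(k + 1)*(k^4 + 8*k^3 + 19*k^2 + 12*k) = (k - 2)*(k + 1)*(k + 4)*(k^3 + 4*k^2 + 3*k) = k*(k - 2)*(k + 1)*(k + 4)*(k^2 + 4*k + 3) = k*(k - 2)*(k + 1)*(k + 3)*(k + 4)*(k + 1)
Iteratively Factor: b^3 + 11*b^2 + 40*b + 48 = (b + 4)*(b^2 + 7*b + 12) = (b + 3)*(b + 4)*(b + 4)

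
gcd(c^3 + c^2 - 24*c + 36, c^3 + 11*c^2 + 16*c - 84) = c^2 + 4*c - 12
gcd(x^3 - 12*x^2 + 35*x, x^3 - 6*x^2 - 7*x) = x^2 - 7*x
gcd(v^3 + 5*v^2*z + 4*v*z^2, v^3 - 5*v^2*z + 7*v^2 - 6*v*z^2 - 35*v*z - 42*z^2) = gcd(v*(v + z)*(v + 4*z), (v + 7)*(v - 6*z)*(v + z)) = v + z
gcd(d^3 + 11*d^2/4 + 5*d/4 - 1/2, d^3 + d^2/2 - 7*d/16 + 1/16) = d^2 + 3*d/4 - 1/4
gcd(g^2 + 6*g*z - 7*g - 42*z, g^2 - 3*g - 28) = g - 7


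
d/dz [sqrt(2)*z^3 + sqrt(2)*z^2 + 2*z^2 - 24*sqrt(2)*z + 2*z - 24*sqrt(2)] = 3*sqrt(2)*z^2 + 2*sqrt(2)*z + 4*z - 24*sqrt(2) + 2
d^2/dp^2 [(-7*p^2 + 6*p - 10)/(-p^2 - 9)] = 6*(-2*p^3 - 53*p^2 + 54*p + 159)/(p^6 + 27*p^4 + 243*p^2 + 729)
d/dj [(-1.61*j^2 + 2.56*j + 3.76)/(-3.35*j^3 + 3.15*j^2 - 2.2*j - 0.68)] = (-5.3935*j^4 + 17.152*j^3 + 33.266*j^2 - 21.4984*j + 6.5312)/(11.2225*j^6 - 21.105*j^5 + 24.6625*j^4 - 9.304*j^3 + 0.556000000000001*j^2 + 2.992*j + 0.4624)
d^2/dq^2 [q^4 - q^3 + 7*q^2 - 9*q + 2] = 12*q^2 - 6*q + 14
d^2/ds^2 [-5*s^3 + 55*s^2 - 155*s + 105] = 110 - 30*s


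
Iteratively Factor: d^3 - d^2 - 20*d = (d + 4)*(d^2 - 5*d) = (d - 5)*(d + 4)*(d)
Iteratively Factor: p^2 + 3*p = (p)*(p + 3)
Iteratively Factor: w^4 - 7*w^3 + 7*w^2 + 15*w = (w + 1)*(w^3 - 8*w^2 + 15*w) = (w - 3)*(w + 1)*(w^2 - 5*w) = (w - 5)*(w - 3)*(w + 1)*(w)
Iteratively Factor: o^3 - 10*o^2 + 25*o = (o - 5)*(o^2 - 5*o) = (o - 5)^2*(o)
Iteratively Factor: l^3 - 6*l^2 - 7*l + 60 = (l - 5)*(l^2 - l - 12) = (l - 5)*(l + 3)*(l - 4)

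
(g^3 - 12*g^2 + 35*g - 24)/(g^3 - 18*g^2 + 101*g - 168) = (g - 1)/(g - 7)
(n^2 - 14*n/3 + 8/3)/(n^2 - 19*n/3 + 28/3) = (3*n - 2)/(3*n - 7)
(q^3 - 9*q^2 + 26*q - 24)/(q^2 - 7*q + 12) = q - 2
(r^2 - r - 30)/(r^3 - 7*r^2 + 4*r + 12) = (r + 5)/(r^2 - r - 2)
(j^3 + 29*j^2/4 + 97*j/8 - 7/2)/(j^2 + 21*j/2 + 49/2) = (j^2 + 15*j/4 - 1)/(j + 7)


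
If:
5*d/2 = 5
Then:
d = 2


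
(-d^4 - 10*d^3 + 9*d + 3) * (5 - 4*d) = 4*d^5 + 35*d^4 - 50*d^3 - 36*d^2 + 33*d + 15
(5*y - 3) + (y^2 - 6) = y^2 + 5*y - 9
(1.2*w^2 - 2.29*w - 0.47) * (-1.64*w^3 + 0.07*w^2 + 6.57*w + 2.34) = -1.968*w^5 + 3.8396*w^4 + 8.4945*w^3 - 12.2702*w^2 - 8.4465*w - 1.0998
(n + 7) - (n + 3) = 4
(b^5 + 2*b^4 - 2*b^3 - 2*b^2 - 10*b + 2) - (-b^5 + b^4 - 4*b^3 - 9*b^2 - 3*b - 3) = 2*b^5 + b^4 + 2*b^3 + 7*b^2 - 7*b + 5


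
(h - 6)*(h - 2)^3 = h^4 - 12*h^3 + 48*h^2 - 80*h + 48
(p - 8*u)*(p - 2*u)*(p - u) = p^3 - 11*p^2*u + 26*p*u^2 - 16*u^3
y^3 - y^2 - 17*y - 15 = (y - 5)*(y + 1)*(y + 3)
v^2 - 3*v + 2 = (v - 2)*(v - 1)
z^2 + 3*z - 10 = (z - 2)*(z + 5)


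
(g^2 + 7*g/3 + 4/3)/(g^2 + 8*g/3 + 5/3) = (3*g + 4)/(3*g + 5)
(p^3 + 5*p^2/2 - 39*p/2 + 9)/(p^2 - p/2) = p + 3 - 18/p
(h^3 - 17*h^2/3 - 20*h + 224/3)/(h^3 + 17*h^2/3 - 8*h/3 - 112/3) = (3*h^2 - 29*h + 56)/(3*h^2 + 5*h - 28)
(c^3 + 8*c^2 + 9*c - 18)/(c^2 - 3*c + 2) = (c^2 + 9*c + 18)/(c - 2)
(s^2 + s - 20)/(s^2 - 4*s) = (s + 5)/s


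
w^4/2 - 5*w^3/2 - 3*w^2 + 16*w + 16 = (w/2 + 1)*(w - 4)^2*(w + 1)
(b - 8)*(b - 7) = b^2 - 15*b + 56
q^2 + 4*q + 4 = (q + 2)^2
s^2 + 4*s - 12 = (s - 2)*(s + 6)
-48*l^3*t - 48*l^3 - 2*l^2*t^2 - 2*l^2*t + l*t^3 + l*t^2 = (-8*l + t)*(6*l + t)*(l*t + l)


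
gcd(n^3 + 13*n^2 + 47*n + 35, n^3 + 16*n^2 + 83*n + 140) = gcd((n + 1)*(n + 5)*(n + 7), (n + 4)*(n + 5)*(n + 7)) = n^2 + 12*n + 35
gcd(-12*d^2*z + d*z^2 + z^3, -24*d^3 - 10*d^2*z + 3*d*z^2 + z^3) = -12*d^2 + d*z + z^2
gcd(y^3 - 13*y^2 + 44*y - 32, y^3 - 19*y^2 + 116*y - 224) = y^2 - 12*y + 32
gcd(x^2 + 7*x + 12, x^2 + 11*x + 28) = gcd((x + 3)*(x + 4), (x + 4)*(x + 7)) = x + 4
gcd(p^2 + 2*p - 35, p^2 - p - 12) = 1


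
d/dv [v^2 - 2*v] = 2*v - 2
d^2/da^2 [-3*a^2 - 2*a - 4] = -6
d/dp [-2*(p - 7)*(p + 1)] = 12 - 4*p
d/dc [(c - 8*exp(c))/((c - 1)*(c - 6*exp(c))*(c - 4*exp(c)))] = ((1 - 8*exp(c))*(c - 1)*(c - 6*exp(c))*(c - 4*exp(c)) + (-c + 8*exp(c))*(c - 6*exp(c))*(c - 4*exp(c)) + (c - 1)*(c - 8*exp(c))*(c - 6*exp(c))*(4*exp(c) - 1) + (c - 1)*(c - 8*exp(c))*(c - 4*exp(c))*(6*exp(c) - 1))/((c - 1)^2*(c - 6*exp(c))^2*(c - 4*exp(c))^2)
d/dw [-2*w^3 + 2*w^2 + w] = -6*w^2 + 4*w + 1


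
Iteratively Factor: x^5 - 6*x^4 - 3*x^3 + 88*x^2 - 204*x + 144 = (x - 3)*(x^4 - 3*x^3 - 12*x^2 + 52*x - 48) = (x - 3)*(x - 2)*(x^3 - x^2 - 14*x + 24) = (x - 3)*(x - 2)^2*(x^2 + x - 12) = (x - 3)*(x - 2)^2*(x + 4)*(x - 3)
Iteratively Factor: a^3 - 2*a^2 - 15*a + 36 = (a - 3)*(a^2 + a - 12) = (a - 3)*(a + 4)*(a - 3)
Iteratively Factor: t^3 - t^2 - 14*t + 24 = (t - 3)*(t^2 + 2*t - 8) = (t - 3)*(t - 2)*(t + 4)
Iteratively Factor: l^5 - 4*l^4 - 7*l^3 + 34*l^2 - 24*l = (l - 1)*(l^4 - 3*l^3 - 10*l^2 + 24*l) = (l - 1)*(l + 3)*(l^3 - 6*l^2 + 8*l) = (l - 2)*(l - 1)*(l + 3)*(l^2 - 4*l) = l*(l - 2)*(l - 1)*(l + 3)*(l - 4)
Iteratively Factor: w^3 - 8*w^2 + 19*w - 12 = (w - 1)*(w^2 - 7*w + 12) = (w - 4)*(w - 1)*(w - 3)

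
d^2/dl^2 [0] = 0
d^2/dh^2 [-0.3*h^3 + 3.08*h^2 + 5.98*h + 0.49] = 6.16 - 1.8*h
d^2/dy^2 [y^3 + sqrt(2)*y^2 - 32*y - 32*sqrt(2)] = 6*y + 2*sqrt(2)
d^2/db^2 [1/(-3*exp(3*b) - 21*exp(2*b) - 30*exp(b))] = ((exp(2*b) + 7*exp(b) + 10)*(9*exp(2*b) + 28*exp(b) + 10) - 2*(3*exp(2*b) + 14*exp(b) + 10)^2)*exp(-b)/(3*(exp(2*b) + 7*exp(b) + 10)^3)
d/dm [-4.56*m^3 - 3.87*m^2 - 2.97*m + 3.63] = -13.68*m^2 - 7.74*m - 2.97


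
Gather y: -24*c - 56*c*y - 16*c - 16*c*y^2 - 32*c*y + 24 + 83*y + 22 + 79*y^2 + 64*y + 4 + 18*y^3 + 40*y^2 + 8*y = -40*c + 18*y^3 + y^2*(119 - 16*c) + y*(155 - 88*c) + 50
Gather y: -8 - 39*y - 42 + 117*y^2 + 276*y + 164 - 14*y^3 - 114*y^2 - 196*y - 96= -14*y^3 + 3*y^2 + 41*y + 18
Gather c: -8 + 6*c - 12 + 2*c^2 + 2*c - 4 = 2*c^2 + 8*c - 24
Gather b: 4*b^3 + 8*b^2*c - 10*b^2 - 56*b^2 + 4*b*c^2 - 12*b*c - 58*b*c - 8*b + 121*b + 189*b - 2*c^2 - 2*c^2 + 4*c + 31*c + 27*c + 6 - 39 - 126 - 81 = 4*b^3 + b^2*(8*c - 66) + b*(4*c^2 - 70*c + 302) - 4*c^2 + 62*c - 240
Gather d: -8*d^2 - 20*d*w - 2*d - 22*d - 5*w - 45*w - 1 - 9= -8*d^2 + d*(-20*w - 24) - 50*w - 10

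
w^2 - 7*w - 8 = (w - 8)*(w + 1)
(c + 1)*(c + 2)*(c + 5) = c^3 + 8*c^2 + 17*c + 10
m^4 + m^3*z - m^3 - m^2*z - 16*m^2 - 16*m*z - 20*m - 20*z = (m - 5)*(m + 2)^2*(m + z)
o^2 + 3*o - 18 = (o - 3)*(o + 6)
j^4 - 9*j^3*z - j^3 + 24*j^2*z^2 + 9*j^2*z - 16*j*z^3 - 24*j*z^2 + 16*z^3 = (j - 1)*(j - 4*z)^2*(j - z)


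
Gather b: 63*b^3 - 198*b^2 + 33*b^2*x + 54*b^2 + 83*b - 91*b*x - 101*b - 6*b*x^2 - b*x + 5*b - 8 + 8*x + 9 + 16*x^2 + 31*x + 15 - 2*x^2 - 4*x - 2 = 63*b^3 + b^2*(33*x - 144) + b*(-6*x^2 - 92*x - 13) + 14*x^2 + 35*x + 14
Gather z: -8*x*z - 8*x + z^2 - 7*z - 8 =-8*x + z^2 + z*(-8*x - 7) - 8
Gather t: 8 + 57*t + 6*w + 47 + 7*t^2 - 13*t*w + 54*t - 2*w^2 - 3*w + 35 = 7*t^2 + t*(111 - 13*w) - 2*w^2 + 3*w + 90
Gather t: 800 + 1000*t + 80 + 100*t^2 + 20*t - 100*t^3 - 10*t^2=-100*t^3 + 90*t^2 + 1020*t + 880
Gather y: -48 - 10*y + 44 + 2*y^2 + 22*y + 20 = 2*y^2 + 12*y + 16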